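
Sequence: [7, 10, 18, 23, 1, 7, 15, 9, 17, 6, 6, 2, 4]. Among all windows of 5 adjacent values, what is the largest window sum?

Window sums for each of the 9 positions:
[7, 10, 18, 23, 1] → sum 59
[10, 18, 23, 1, 7] → sum 59
[18, 23, 1, 7, 15] → sum 64
[23, 1, 7, 15, 9] → sum 55
[1, 7, 15, 9, 17] → sum 49
[7, 15, 9, 17, 6] → sum 54
[15, 9, 17, 6, 6] → sum 53
[9, 17, 6, 6, 2] → sum 40
[17, 6, 6, 2, 4] → sum 35
Largest of these is 64.

64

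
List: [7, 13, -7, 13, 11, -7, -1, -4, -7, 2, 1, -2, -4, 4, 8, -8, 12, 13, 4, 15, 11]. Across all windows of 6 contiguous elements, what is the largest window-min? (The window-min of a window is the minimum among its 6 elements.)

7 13 -7 13 11 -7 → min -7
13 -7 13 11 -7 -1 → min -7
-7 13 11 -7 -1 -4 → min -7
13 11 -7 -1 -4 -7 → min -7
11 -7 -1 -4 -7 2 → min -7
-7 -1 -4 -7 2 1 → min -7
-1 -4 -7 2 1 -2 → min -7
-4 -7 2 1 -2 -4 → min -7
-7 2 1 -2 -4 4 → min -7
2 1 -2 -4 4 8 → min -4
1 -2 -4 4 8 -8 → min -8
-2 -4 4 8 -8 12 → min -8
-4 4 8 -8 12 13 → min -8
4 8 -8 12 13 4 → min -8
8 -8 12 13 4 15 → min -8
-8 12 13 4 15 11 → min -8
Largest of these is -4.

-4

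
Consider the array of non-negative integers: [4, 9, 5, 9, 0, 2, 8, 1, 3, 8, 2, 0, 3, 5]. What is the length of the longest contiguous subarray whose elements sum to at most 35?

add 4: [4] sum 4, len 1
add 9: [4, 9] sum 13, len 2
add 5: [4, 9, 5] sum 18, len 3
add 9: [4, 9, 5, 9] sum 27, len 4
add 0: [4, 9, 5, 9, 0] sum 27, len 5
add 2: [4, 9, 5, 9, 0, 2] sum 29, len 6
add 8: [9, 5, 9, 0, 2, 8] sum 33, len 6
add 1: [9, 5, 9, 0, 2, 8, 1] sum 34, len 7
add 3: [5, 9, 0, 2, 8, 1, 3] sum 28, len 7
add 8: [9, 0, 2, 8, 1, 3, 8] sum 31, len 7
add 2: [9, 0, 2, 8, 1, 3, 8, 2] sum 33, len 8
add 0: [9, 0, 2, 8, 1, 3, 8, 2, 0] sum 33, len 9
add 3: [0, 2, 8, 1, 3, 8, 2, 0, 3] sum 27, len 9
add 5: [0, 2, 8, 1, 3, 8, 2, 0, 3, 5] sum 32, len 10
Longest length seen: 10.

10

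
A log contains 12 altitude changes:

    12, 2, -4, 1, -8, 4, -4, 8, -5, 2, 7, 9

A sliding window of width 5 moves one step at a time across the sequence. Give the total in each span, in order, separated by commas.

Sliding a size-5 window across the 12 values:
12 2 -4 1 -8 → sum 3
2 -4 1 -8 4 → sum -5
-4 1 -8 4 -4 → sum -11
1 -8 4 -4 8 → sum 1
-8 4 -4 8 -5 → sum -5
4 -4 8 -5 2 → sum 5
-4 8 -5 2 7 → sum 8
8 -5 2 7 9 → sum 21

3, -5, -11, 1, -5, 5, 8, 21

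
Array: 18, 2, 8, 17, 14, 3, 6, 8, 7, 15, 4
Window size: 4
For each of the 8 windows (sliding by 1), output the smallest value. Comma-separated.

Sliding a size-4 window across the 11 values:
[18, 2, 8, 17] → min 2
[2, 8, 17, 14] → min 2
[8, 17, 14, 3] → min 3
[17, 14, 3, 6] → min 3
[14, 3, 6, 8] → min 3
[3, 6, 8, 7] → min 3
[6, 8, 7, 15] → min 6
[8, 7, 15, 4] → min 4

2, 2, 3, 3, 3, 3, 6, 4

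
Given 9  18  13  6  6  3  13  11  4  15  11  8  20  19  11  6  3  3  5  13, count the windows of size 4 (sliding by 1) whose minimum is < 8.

14

(9, 18, 13, 6) → min 6  < 8 ✓
(18, 13, 6, 6) → min 6  < 8 ✓
(13, 6, 6, 3) → min 3  < 8 ✓
(6, 6, 3, 13) → min 3  < 8 ✓
(6, 3, 13, 11) → min 3  < 8 ✓
(3, 13, 11, 4) → min 3  < 8 ✓
(13, 11, 4, 15) → min 4  < 8 ✓
(11, 4, 15, 11) → min 4  < 8 ✓
(4, 15, 11, 8) → min 4  < 8 ✓
(15, 11, 8, 20) → min 8
(11, 8, 20, 19) → min 8
(8, 20, 19, 11) → min 8
(20, 19, 11, 6) → min 6  < 8 ✓
(19, 11, 6, 3) → min 3  < 8 ✓
(11, 6, 3, 3) → min 3  < 8 ✓
(6, 3, 3, 5) → min 3  < 8 ✓
(3, 3, 5, 13) → min 3  < 8 ✓
14 windows satisfy the condition.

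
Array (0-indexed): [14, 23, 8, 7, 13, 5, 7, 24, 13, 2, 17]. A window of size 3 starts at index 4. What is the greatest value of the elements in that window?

Elements at indices 4..6: 13, 5, 7
max(13, 5, 7) = 13

13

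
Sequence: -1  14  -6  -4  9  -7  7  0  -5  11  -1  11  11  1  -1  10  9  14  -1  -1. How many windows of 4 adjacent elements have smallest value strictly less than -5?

[-1, 14, -6, -4] → min -6  < -5 ✓
[14, -6, -4, 9] → min -6  < -5 ✓
[-6, -4, 9, -7] → min -7  < -5 ✓
[-4, 9, -7, 7] → min -7  < -5 ✓
[9, -7, 7, 0] → min -7  < -5 ✓
[-7, 7, 0, -5] → min -7  < -5 ✓
[7, 0, -5, 11] → min -5
[0, -5, 11, -1] → min -5
[-5, 11, -1, 11] → min -5
[11, -1, 11, 11] → min -1
[-1, 11, 11, 1] → min -1
[11, 11, 1, -1] → min -1
[11, 1, -1, 10] → min -1
[1, -1, 10, 9] → min -1
[-1, 10, 9, 14] → min -1
[10, 9, 14, -1] → min -1
[9, 14, -1, -1] → min -1
6 windows satisfy the condition.

6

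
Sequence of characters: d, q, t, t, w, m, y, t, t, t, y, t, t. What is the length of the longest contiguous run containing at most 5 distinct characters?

12

[d] 1 distinct, len 1
[d, q] 2 distinct, len 2
[d, q, t] 3 distinct, len 3
[d, q, t, t] 3 distinct, len 4
[d, q, t, t, w] 4 distinct, len 5
[d, q, t, t, w, m] 5 distinct, len 6
[q, t, t, w, m, y] 5 distinct, len 6
[q, t, t, w, m, y, t] 5 distinct, len 7
[q, t, t, w, m, y, t, t] 5 distinct, len 8
[q, t, t, w, m, y, t, t, t] 5 distinct, len 9
[q, t, t, w, m, y, t, t, t, y] 5 distinct, len 10
[q, t, t, w, m, y, t, t, t, y, t] 5 distinct, len 11
[q, t, t, w, m, y, t, t, t, y, t, t] 5 distinct, len 12
Longest length with ≤5 distinct: 12.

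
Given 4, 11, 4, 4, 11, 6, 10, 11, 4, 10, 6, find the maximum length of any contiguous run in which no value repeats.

4

[4] len 1
[4, 11] len 2
[11, 4] len 2
[4] len 1
[4, 11] len 2
[4, 11, 6] len 3
[4, 11, 6, 10] len 4
[6, 10, 11] len 3
[6, 10, 11, 4] len 4
[11, 4, 10] len 3
[11, 4, 10, 6] len 4
Longest all-distinct length: 4.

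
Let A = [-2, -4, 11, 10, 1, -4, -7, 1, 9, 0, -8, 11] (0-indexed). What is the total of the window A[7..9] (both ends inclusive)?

10

Elements at indices 7..9: 1, 9, 0
sum(1, 9, 0) = 10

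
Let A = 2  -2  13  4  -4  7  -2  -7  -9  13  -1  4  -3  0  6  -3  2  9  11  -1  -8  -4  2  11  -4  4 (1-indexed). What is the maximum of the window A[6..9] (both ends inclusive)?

7

Elements at indices 6..9: 7, -2, -7, -9
max(7, -2, -7, -9) = 7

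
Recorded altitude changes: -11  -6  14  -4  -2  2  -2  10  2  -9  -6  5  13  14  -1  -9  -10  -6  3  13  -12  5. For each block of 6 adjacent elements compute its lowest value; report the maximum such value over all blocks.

-4

Each size-6 window and its min:
[-11, -6, 14, -4, -2, 2] → min -11
[-6, 14, -4, -2, 2, -2] → min -6
[14, -4, -2, 2, -2, 10] → min -4
[-4, -2, 2, -2, 10, 2] → min -4
[-2, 2, -2, 10, 2, -9] → min -9
[2, -2, 10, 2, -9, -6] → min -9
[-2, 10, 2, -9, -6, 5] → min -9
[10, 2, -9, -6, 5, 13] → min -9
[2, -9, -6, 5, 13, 14] → min -9
[-9, -6, 5, 13, 14, -1] → min -9
[-6, 5, 13, 14, -1, -9] → min -9
[5, 13, 14, -1, -9, -10] → min -10
[13, 14, -1, -9, -10, -6] → min -10
[14, -1, -9, -10, -6, 3] → min -10
[-1, -9, -10, -6, 3, 13] → min -10
[-9, -10, -6, 3, 13, -12] → min -12
[-10, -6, 3, 13, -12, 5] → min -12
Maximum of these is -4.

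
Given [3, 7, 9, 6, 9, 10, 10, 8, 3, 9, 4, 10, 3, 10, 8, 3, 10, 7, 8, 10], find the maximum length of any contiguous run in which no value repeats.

5

[3] len 1
[3, 7] len 2
[3, 7, 9] len 3
[3, 7, 9, 6] len 4
[6, 9] len 2
[6, 9, 10] len 3
[10] len 1
[10, 8] len 2
[10, 8, 3] len 3
[10, 8, 3, 9] len 4
[10, 8, 3, 9, 4] len 5
[8, 3, 9, 4, 10] len 5
[9, 4, 10, 3] len 4
[3, 10] len 2
[3, 10, 8] len 3
[10, 8, 3] len 3
[8, 3, 10] len 3
[8, 3, 10, 7] len 4
[3, 10, 7, 8] len 4
[7, 8, 10] len 3
Longest all-distinct length: 5.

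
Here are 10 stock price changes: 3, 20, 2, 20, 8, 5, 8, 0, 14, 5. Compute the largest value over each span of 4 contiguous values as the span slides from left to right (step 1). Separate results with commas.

(3, 20, 2, 20) → max 20
(20, 2, 20, 8) → max 20
(2, 20, 8, 5) → max 20
(20, 8, 5, 8) → max 20
(8, 5, 8, 0) → max 8
(5, 8, 0, 14) → max 14
(8, 0, 14, 5) → max 14

20, 20, 20, 20, 8, 14, 14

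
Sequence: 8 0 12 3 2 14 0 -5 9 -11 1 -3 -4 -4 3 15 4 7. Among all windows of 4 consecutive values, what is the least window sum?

Window sums for each of the 15 positions:
[8, 0, 12, 3] → sum 23
[0, 12, 3, 2] → sum 17
[12, 3, 2, 14] → sum 31
[3, 2, 14, 0] → sum 19
[2, 14, 0, -5] → sum 11
[14, 0, -5, 9] → sum 18
[0, -5, 9, -11] → sum -7
[-5, 9, -11, 1] → sum -6
[9, -11, 1, -3] → sum -4
[-11, 1, -3, -4] → sum -17
[1, -3, -4, -4] → sum -10
[-3, -4, -4, 3] → sum -8
[-4, -4, 3, 15] → sum 10
[-4, 3, 15, 4] → sum 18
[3, 15, 4, 7] → sum 29
Least of these is -17.

-17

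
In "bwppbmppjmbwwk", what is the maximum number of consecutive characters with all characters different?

add b: [b] len 1
add w: [b, w] len 2
add p: [b, w, p] len 3
add p (repeat p, move left end past it): [p] len 1
add b: [p, b] len 2
add m: [p, b, m] len 3
add p (repeat p, move left end past it): [b, m, p] len 3
add p (repeat p, move left end past it): [p] len 1
add j: [p, j] len 2
add m: [p, j, m] len 3
add b: [p, j, m, b] len 4
add w: [p, j, m, b, w] len 5
add w (repeat w, move left end past it): [w] len 1
add k: [w, k] len 2
Longest all-distinct length: 5.

5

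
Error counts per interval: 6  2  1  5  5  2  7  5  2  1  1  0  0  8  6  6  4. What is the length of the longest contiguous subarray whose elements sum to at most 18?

8

add 6: [6] sum 6, len 1
add 2: [6, 2] sum 8, len 2
add 1: [6, 2, 1] sum 9, len 3
add 5: [6, 2, 1, 5] sum 14, len 4
add 5: [2, 1, 5, 5] sum 13, len 4
add 2: [2, 1, 5, 5, 2] sum 15, len 5
add 7: [5, 2, 7] sum 14, len 3
add 5: [2, 7, 5] sum 14, len 3
add 2: [2, 7, 5, 2] sum 16, len 4
add 1: [2, 7, 5, 2, 1] sum 17, len 5
add 1: [2, 7, 5, 2, 1, 1] sum 18, len 6
add 0: [2, 7, 5, 2, 1, 1, 0] sum 18, len 7
add 0: [2, 7, 5, 2, 1, 1, 0, 0] sum 18, len 8
add 8: [5, 2, 1, 1, 0, 0, 8] sum 17, len 7
add 6: [2, 1, 1, 0, 0, 8, 6] sum 18, len 7
add 6: [6, 6] sum 12, len 2
add 4: [6, 6, 4] sum 16, len 3
Longest length seen: 8.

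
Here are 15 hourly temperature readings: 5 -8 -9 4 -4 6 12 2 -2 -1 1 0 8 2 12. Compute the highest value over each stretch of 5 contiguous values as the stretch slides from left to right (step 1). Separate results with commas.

Sliding a size-5 window across the 15 values:
(5, -8, -9, 4, -4) → max 5
(-8, -9, 4, -4, 6) → max 6
(-9, 4, -4, 6, 12) → max 12
(4, -4, 6, 12, 2) → max 12
(-4, 6, 12, 2, -2) → max 12
(6, 12, 2, -2, -1) → max 12
(12, 2, -2, -1, 1) → max 12
(2, -2, -1, 1, 0) → max 2
(-2, -1, 1, 0, 8) → max 8
(-1, 1, 0, 8, 2) → max 8
(1, 0, 8, 2, 12) → max 12

5, 6, 12, 12, 12, 12, 12, 2, 8, 8, 12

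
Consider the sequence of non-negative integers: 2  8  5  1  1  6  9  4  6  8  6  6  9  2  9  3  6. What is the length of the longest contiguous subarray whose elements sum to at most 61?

→ 2: sum 2, len 1
→ 8: sum 10, len 2
→ 5: sum 15, len 3
→ 1: sum 16, len 4
→ 1: sum 17, len 5
→ 6: sum 23, len 6
→ 9: sum 32, len 7
→ 4: sum 36, len 8
→ 6: sum 42, len 9
→ 8: sum 50, len 10
→ 6: sum 56, len 11
→ 6 (dropped 2): sum 60, len 11
→ 9 (dropped 8): sum 61, len 11
→ 2 (dropped 5): sum 58, len 11
→ 9 (dropped 1, 1, 6): sum 59, len 9
→ 3 (dropped 9): sum 53, len 9
→ 6: sum 59, len 10
Longest length seen: 11.

11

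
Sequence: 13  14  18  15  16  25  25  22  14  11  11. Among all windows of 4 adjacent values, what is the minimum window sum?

58

(13, 14, 18, 15) → sum 60
(14, 18, 15, 16) → sum 63
(18, 15, 16, 25) → sum 74
(15, 16, 25, 25) → sum 81
(16, 25, 25, 22) → sum 88
(25, 25, 22, 14) → sum 86
(25, 22, 14, 11) → sum 72
(22, 14, 11, 11) → sum 58
Minimum of these is 58.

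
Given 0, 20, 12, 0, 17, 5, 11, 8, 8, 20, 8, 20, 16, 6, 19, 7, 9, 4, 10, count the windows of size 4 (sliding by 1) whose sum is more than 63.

1

[0, 20, 12, 0] → sum 32
[20, 12, 0, 17] → sum 49
[12, 0, 17, 5] → sum 34
[0, 17, 5, 11] → sum 33
[17, 5, 11, 8] → sum 41
[5, 11, 8, 8] → sum 32
[11, 8, 8, 20] → sum 47
[8, 8, 20, 8] → sum 44
[8, 20, 8, 20] → sum 56
[20, 8, 20, 16] → sum 64  > 63 ✓
[8, 20, 16, 6] → sum 50
[20, 16, 6, 19] → sum 61
[16, 6, 19, 7] → sum 48
[6, 19, 7, 9] → sum 41
[19, 7, 9, 4] → sum 39
[7, 9, 4, 10] → sum 30
1 window satisfy the condition.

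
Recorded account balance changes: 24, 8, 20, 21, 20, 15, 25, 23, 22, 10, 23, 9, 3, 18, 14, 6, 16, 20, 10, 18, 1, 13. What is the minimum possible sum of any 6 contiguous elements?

66

[24, 8, 20, 21, 20, 15] → sum 108
[8, 20, 21, 20, 15, 25] → sum 109
[20, 21, 20, 15, 25, 23] → sum 124
[21, 20, 15, 25, 23, 22] → sum 126
[20, 15, 25, 23, 22, 10] → sum 115
[15, 25, 23, 22, 10, 23] → sum 118
[25, 23, 22, 10, 23, 9] → sum 112
[23, 22, 10, 23, 9, 3] → sum 90
[22, 10, 23, 9, 3, 18] → sum 85
[10, 23, 9, 3, 18, 14] → sum 77
[23, 9, 3, 18, 14, 6] → sum 73
[9, 3, 18, 14, 6, 16] → sum 66
[3, 18, 14, 6, 16, 20] → sum 77
[18, 14, 6, 16, 20, 10] → sum 84
[14, 6, 16, 20, 10, 18] → sum 84
[6, 16, 20, 10, 18, 1] → sum 71
[16, 20, 10, 18, 1, 13] → sum 78
Minimum of these is 66.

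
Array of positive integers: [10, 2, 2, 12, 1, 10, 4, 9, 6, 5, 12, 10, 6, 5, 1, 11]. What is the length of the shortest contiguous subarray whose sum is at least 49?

Extend right; whenever the sum reaches 49, record the length and shrink from the left:
add 10: running sum 10 < 49
add 2: running sum 12 < 49
add 2: running sum 14 < 49
add 12: running sum 26 < 49
add 1: running sum 27 < 49
add 10: running sum 37 < 49
add 4: running sum 41 < 49
add 9: shortest ending here [10, 2, 2, 12, 1, 10, 4, 9] sum 50, len 8
add 6: shortest ending here [10, 2, 2, 12, 1, 10, 4, 9, 6] sum 56, len 9
add 5: shortest ending here [2, 12, 1, 10, 4, 9, 6, 5] sum 49, len 8
add 12: shortest ending here [12, 1, 10, 4, 9, 6, 5, 12] sum 59, len 8
add 10: shortest ending here [10, 4, 9, 6, 5, 12, 10] sum 56, len 7
add 6: shortest ending here [4, 9, 6, 5, 12, 10, 6] sum 52, len 7
add 5: shortest ending here [9, 6, 5, 12, 10, 6, 5] sum 53, len 7
add 1: shortest ending here [9, 6, 5, 12, 10, 6, 5, 1] sum 54, len 8
add 11: shortest ending here [5, 12, 10, 6, 5, 1, 11] sum 50, len 7
Shortest qualifying length: 7.

7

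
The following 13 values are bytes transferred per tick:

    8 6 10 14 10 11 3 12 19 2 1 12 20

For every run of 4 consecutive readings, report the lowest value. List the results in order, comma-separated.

8 6 10 14 → min 6
6 10 14 10 → min 6
10 14 10 11 → min 10
14 10 11 3 → min 3
10 11 3 12 → min 3
11 3 12 19 → min 3
3 12 19 2 → min 2
12 19 2 1 → min 1
19 2 1 12 → min 1
2 1 12 20 → min 1

6, 6, 10, 3, 3, 3, 2, 1, 1, 1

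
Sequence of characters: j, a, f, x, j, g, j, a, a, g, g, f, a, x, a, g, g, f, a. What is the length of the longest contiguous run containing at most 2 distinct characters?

Extend right; when distinct count exceeds 2, shrink from the left:
add j: window [j] (1 distinct), len 1
add a: window [j, a] (2 distinct), len 2
add f: window [a, f] (2 distinct), len 2
add x: window [f, x] (2 distinct), len 2
add j: window [x, j] (2 distinct), len 2
add g: window [j, g] (2 distinct), len 2
add j: window [j, g, j] (2 distinct), len 3
add a: window [j, a] (2 distinct), len 2
add a: window [j, a, a] (2 distinct), len 3
add g: window [a, a, g] (2 distinct), len 3
add g: window [a, a, g, g] (2 distinct), len 4
add f: window [g, g, f] (2 distinct), len 3
add a: window [f, a] (2 distinct), len 2
add x: window [a, x] (2 distinct), len 2
add a: window [a, x, a] (2 distinct), len 3
add g: window [a, g] (2 distinct), len 2
add g: window [a, g, g] (2 distinct), len 3
add f: window [g, g, f] (2 distinct), len 3
add a: window [f, a] (2 distinct), len 2
Longest length with ≤2 distinct: 4.

4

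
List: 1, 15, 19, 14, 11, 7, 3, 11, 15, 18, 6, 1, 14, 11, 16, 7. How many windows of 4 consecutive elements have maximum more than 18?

1 15 19 14 → max 19  > 18 ✓
15 19 14 11 → max 19  > 18 ✓
19 14 11 7 → max 19  > 18 ✓
14 11 7 3 → max 14
11 7 3 11 → max 11
7 3 11 15 → max 15
3 11 15 18 → max 18
11 15 18 6 → max 18
15 18 6 1 → max 18
18 6 1 14 → max 18
6 1 14 11 → max 14
1 14 11 16 → max 16
14 11 16 7 → max 16
3 windows satisfy the condition.

3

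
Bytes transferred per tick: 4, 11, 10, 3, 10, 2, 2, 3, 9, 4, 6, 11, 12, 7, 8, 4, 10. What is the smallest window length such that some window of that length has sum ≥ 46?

add 4: running sum 4 < 46
add 11: running sum 15 < 46
add 10: running sum 25 < 46
add 3: running sum 28 < 46
add 10: running sum 38 < 46
add 2: running sum 40 < 46
add 2: running sum 42 < 46
add 3: running sum 45 < 46
add 9: shortest ending here [11, 10, 3, 10, 2, 2, 3, 9] sum 50, len 8
add 4: shortest ending here [11, 10, 3, 10, 2, 2, 3, 9, 4] sum 54, len 9
add 6: shortest ending here [10, 3, 10, 2, 2, 3, 9, 4, 6] sum 49, len 9
add 11: shortest ending here [10, 2, 2, 3, 9, 4, 6, 11] sum 47, len 8
add 12: shortest ending here [2, 3, 9, 4, 6, 11, 12] sum 47, len 7
add 7: shortest ending here [9, 4, 6, 11, 12, 7] sum 49, len 6
add 8: shortest ending here [4, 6, 11, 12, 7, 8] sum 48, len 6
add 4: shortest ending here [6, 11, 12, 7, 8, 4] sum 48, len 6
add 10: shortest ending here [11, 12, 7, 8, 4, 10] sum 52, len 6
Shortest qualifying length: 6.

6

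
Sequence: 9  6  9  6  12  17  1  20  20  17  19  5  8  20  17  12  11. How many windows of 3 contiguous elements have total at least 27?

[9, 6, 9] → sum 24
[6, 9, 6] → sum 21
[9, 6, 12] → sum 27  ≥ 27 ✓
[6, 12, 17] → sum 35  ≥ 27 ✓
[12, 17, 1] → sum 30  ≥ 27 ✓
[17, 1, 20] → sum 38  ≥ 27 ✓
[1, 20, 20] → sum 41  ≥ 27 ✓
[20, 20, 17] → sum 57  ≥ 27 ✓
[20, 17, 19] → sum 56  ≥ 27 ✓
[17, 19, 5] → sum 41  ≥ 27 ✓
[19, 5, 8] → sum 32  ≥ 27 ✓
[5, 8, 20] → sum 33  ≥ 27 ✓
[8, 20, 17] → sum 45  ≥ 27 ✓
[20, 17, 12] → sum 49  ≥ 27 ✓
[17, 12, 11] → sum 40  ≥ 27 ✓
13 windows satisfy the condition.

13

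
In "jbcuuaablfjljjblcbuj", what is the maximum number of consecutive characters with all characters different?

5

add j: [j] len 1
add b: [j, b] len 2
add c: [j, b, c] len 3
add u: [j, b, c, u] len 4
add u (repeat u, move left end past it): [u] len 1
add a: [u, a] len 2
add a (repeat a, move left end past it): [a] len 1
add b: [a, b] len 2
add l: [a, b, l] len 3
add f: [a, b, l, f] len 4
add j: [a, b, l, f, j] len 5
add l (repeat l, move left end past it): [f, j, l] len 3
add j (repeat j, move left end past it): [l, j] len 2
add j (repeat j, move left end past it): [j] len 1
add b: [j, b] len 2
add l: [j, b, l] len 3
add c: [j, b, l, c] len 4
add b (repeat b, move left end past it): [l, c, b] len 3
add u: [l, c, b, u] len 4
add j: [l, c, b, u, j] len 5
Longest all-distinct length: 5.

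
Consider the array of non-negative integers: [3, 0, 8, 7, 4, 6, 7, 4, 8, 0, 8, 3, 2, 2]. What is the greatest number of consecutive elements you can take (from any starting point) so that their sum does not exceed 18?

5

Extend to the right; shrink from the left whenever the sum exceeds 18:
→ 3: sum 3, len 1
→ 0: sum 3, len 2
→ 8: sum 11, len 3
→ 7: sum 18, len 4
→ 4 (dropped 3, 0, 8): sum 11, len 2
→ 6: sum 17, len 3
→ 7 (dropped 7): sum 17, len 3
→ 4 (dropped 4): sum 17, len 3
→ 8 (dropped 6, 7): sum 12, len 2
→ 0: sum 12, len 3
→ 8 (dropped 4): sum 16, len 3
→ 3 (dropped 8): sum 11, len 3
→ 2: sum 13, len 4
→ 2: sum 15, len 5
Longest length seen: 5.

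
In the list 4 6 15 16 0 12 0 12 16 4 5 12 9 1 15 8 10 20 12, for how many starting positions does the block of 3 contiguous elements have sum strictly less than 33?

13

4 6 15 → sum 25  < 33 ✓
6 15 16 → sum 37
15 16 0 → sum 31  < 33 ✓
16 0 12 → sum 28  < 33 ✓
0 12 0 → sum 12  < 33 ✓
12 0 12 → sum 24  < 33 ✓
0 12 16 → sum 28  < 33 ✓
12 16 4 → sum 32  < 33 ✓
16 4 5 → sum 25  < 33 ✓
4 5 12 → sum 21  < 33 ✓
5 12 9 → sum 26  < 33 ✓
12 9 1 → sum 22  < 33 ✓
9 1 15 → sum 25  < 33 ✓
1 15 8 → sum 24  < 33 ✓
15 8 10 → sum 33
8 10 20 → sum 38
10 20 12 → sum 42
13 windows satisfy the condition.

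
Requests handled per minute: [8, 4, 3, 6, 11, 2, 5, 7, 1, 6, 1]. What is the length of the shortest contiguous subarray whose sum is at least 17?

2

add 8: running sum 8 < 17
add 4: running sum 12 < 17
add 3: running sum 15 < 17
end 3: [8, 4, 3, 6] sum 21, len 4
end 4: [6, 11] sum 17, len 2
end 5: [6, 11, 2] sum 19, len 3
end 6: [11, 2, 5] sum 18, len 3
end 7: [11, 2, 5, 7] sum 25, len 4
end 8: [11, 2, 5, 7, 1] sum 26, len 5
end 9: [5, 7, 1, 6] sum 19, len 4
end 10: [5, 7, 1, 6, 1] sum 20, len 5
Shortest qualifying length: 2.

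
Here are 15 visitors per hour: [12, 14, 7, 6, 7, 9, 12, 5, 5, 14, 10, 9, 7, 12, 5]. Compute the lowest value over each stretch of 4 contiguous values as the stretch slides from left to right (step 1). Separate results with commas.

Sliding a size-4 window across the 15 values:
(12, 14, 7, 6) → min 6
(14, 7, 6, 7) → min 6
(7, 6, 7, 9) → min 6
(6, 7, 9, 12) → min 6
(7, 9, 12, 5) → min 5
(9, 12, 5, 5) → min 5
(12, 5, 5, 14) → min 5
(5, 5, 14, 10) → min 5
(5, 14, 10, 9) → min 5
(14, 10, 9, 7) → min 7
(10, 9, 7, 12) → min 7
(9, 7, 12, 5) → min 5

6, 6, 6, 6, 5, 5, 5, 5, 5, 7, 7, 5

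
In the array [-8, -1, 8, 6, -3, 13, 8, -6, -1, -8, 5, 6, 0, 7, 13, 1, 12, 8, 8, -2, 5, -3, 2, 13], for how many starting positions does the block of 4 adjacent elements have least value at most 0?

18

[-8, -1, 8, 6] → min -8  ≤ 0 ✓
[-1, 8, 6, -3] → min -3  ≤ 0 ✓
[8, 6, -3, 13] → min -3  ≤ 0 ✓
[6, -3, 13, 8] → min -3  ≤ 0 ✓
[-3, 13, 8, -6] → min -6  ≤ 0 ✓
[13, 8, -6, -1] → min -6  ≤ 0 ✓
[8, -6, -1, -8] → min -8  ≤ 0 ✓
[-6, -1, -8, 5] → min -8  ≤ 0 ✓
[-1, -8, 5, 6] → min -8  ≤ 0 ✓
[-8, 5, 6, 0] → min -8  ≤ 0 ✓
[5, 6, 0, 7] → min 0  ≤ 0 ✓
[6, 0, 7, 13] → min 0  ≤ 0 ✓
[0, 7, 13, 1] → min 0  ≤ 0 ✓
[7, 13, 1, 12] → min 1
[13, 1, 12, 8] → min 1
[1, 12, 8, 8] → min 1
[12, 8, 8, -2] → min -2  ≤ 0 ✓
[8, 8, -2, 5] → min -2  ≤ 0 ✓
[8, -2, 5, -3] → min -3  ≤ 0 ✓
[-2, 5, -3, 2] → min -3  ≤ 0 ✓
[5, -3, 2, 13] → min -3  ≤ 0 ✓
18 windows satisfy the condition.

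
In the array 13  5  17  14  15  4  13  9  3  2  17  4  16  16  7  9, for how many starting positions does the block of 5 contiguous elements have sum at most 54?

6

(13, 5, 17, 14, 15) → sum 64
(5, 17, 14, 15, 4) → sum 55
(17, 14, 15, 4, 13) → sum 63
(14, 15, 4, 13, 9) → sum 55
(15, 4, 13, 9, 3) → sum 44  ≤ 54 ✓
(4, 13, 9, 3, 2) → sum 31  ≤ 54 ✓
(13, 9, 3, 2, 17) → sum 44  ≤ 54 ✓
(9, 3, 2, 17, 4) → sum 35  ≤ 54 ✓
(3, 2, 17, 4, 16) → sum 42  ≤ 54 ✓
(2, 17, 4, 16, 16) → sum 55
(17, 4, 16, 16, 7) → sum 60
(4, 16, 16, 7, 9) → sum 52  ≤ 54 ✓
6 windows satisfy the condition.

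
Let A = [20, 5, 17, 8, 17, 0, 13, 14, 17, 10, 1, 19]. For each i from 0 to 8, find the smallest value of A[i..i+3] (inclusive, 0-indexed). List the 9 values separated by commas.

[20, 5, 17, 8] → min 5
[5, 17, 8, 17] → min 5
[17, 8, 17, 0] → min 0
[8, 17, 0, 13] → min 0
[17, 0, 13, 14] → min 0
[0, 13, 14, 17] → min 0
[13, 14, 17, 10] → min 10
[14, 17, 10, 1] → min 1
[17, 10, 1, 19] → min 1

5, 5, 0, 0, 0, 0, 10, 1, 1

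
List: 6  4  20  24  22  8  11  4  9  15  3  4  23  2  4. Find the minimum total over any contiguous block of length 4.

Each size-4 window and its sum:
6 4 20 24 → sum 54
4 20 24 22 → sum 70
20 24 22 8 → sum 74
24 22 8 11 → sum 65
22 8 11 4 → sum 45
8 11 4 9 → sum 32
11 4 9 15 → sum 39
4 9 15 3 → sum 31
9 15 3 4 → sum 31
15 3 4 23 → sum 45
3 4 23 2 → sum 32
4 23 2 4 → sum 33
Minimum of these is 31.

31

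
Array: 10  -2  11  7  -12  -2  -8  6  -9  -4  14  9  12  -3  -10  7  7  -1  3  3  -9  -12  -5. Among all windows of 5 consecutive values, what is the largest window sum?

28

Window sums for each of the 19 positions:
[10, -2, 11, 7, -12] → sum 14
[-2, 11, 7, -12, -2] → sum 2
[11, 7, -12, -2, -8] → sum -4
[7, -12, -2, -8, 6] → sum -9
[-12, -2, -8, 6, -9] → sum -25
[-2, -8, 6, -9, -4] → sum -17
[-8, 6, -9, -4, 14] → sum -1
[6, -9, -4, 14, 9] → sum 16
[-9, -4, 14, 9, 12] → sum 22
[-4, 14, 9, 12, -3] → sum 28
[14, 9, 12, -3, -10] → sum 22
[9, 12, -3, -10, 7] → sum 15
[12, -3, -10, 7, 7] → sum 13
[-3, -10, 7, 7, -1] → sum 0
[-10, 7, 7, -1, 3] → sum 6
[7, 7, -1, 3, 3] → sum 19
[7, -1, 3, 3, -9] → sum 3
[-1, 3, 3, -9, -12] → sum -16
[3, 3, -9, -12, -5] → sum -20
Largest of these is 28.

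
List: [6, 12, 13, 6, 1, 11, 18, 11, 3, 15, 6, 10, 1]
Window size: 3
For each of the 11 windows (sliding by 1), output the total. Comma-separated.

31, 31, 20, 18, 30, 40, 32, 29, 24, 31, 17

6 12 13 → sum 31
12 13 6 → sum 31
13 6 1 → sum 20
6 1 11 → sum 18
1 11 18 → sum 30
11 18 11 → sum 40
18 11 3 → sum 32
11 3 15 → sum 29
3 15 6 → sum 24
15 6 10 → sum 31
6 10 1 → sum 17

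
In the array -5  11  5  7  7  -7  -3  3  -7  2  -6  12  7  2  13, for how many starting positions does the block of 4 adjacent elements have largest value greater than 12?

[-5, 11, 5, 7] → max 11
[11, 5, 7, 7] → max 11
[5, 7, 7, -7] → max 7
[7, 7, -7, -3] → max 7
[7, -7, -3, 3] → max 7
[-7, -3, 3, -7] → max 3
[-3, 3, -7, 2] → max 3
[3, -7, 2, -6] → max 3
[-7, 2, -6, 12] → max 12
[2, -6, 12, 7] → max 12
[-6, 12, 7, 2] → max 12
[12, 7, 2, 13] → max 13  > 12 ✓
1 window satisfy the condition.

1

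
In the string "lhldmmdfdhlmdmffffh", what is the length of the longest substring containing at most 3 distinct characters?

[l] 1 distinct, len 1
[l, h] 2 distinct, len 2
[l, h, l] 2 distinct, len 3
[l, h, l, d] 3 distinct, len 4
[l, d, m] 3 distinct, len 3
[l, d, m, m] 3 distinct, len 4
[l, d, m, m, d] 3 distinct, len 5
[d, m, m, d, f] 3 distinct, len 5
[d, m, m, d, f, d] 3 distinct, len 6
[d, f, d, h] 3 distinct, len 4
[d, h, l] 3 distinct, len 3
[h, l, m] 3 distinct, len 3
[l, m, d] 3 distinct, len 3
[l, m, d, m] 3 distinct, len 4
[m, d, m, f] 3 distinct, len 4
[m, d, m, f, f] 3 distinct, len 5
[m, d, m, f, f, f] 3 distinct, len 6
[m, d, m, f, f, f, f] 3 distinct, len 7
[m, f, f, f, f, h] 3 distinct, len 6
Longest length with ≤3 distinct: 7.

7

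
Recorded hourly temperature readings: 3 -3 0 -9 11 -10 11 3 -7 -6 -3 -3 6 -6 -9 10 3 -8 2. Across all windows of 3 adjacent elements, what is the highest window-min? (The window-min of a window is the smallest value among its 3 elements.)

3 -3 0 → min -3
-3 0 -9 → min -9
0 -9 11 → min -9
-9 11 -10 → min -10
11 -10 11 → min -10
-10 11 3 → min -10
11 3 -7 → min -7
3 -7 -6 → min -7
-7 -6 -3 → min -7
-6 -3 -3 → min -6
-3 -3 6 → min -3
-3 6 -6 → min -6
6 -6 -9 → min -9
-6 -9 10 → min -9
-9 10 3 → min -9
10 3 -8 → min -8
3 -8 2 → min -8
Highest of these is -3.

-3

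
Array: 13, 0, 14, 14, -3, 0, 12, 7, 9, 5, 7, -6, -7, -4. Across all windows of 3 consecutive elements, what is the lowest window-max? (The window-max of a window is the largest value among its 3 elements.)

-4

[13, 0, 14] → max 14
[0, 14, 14] → max 14
[14, 14, -3] → max 14
[14, -3, 0] → max 14
[-3, 0, 12] → max 12
[0, 12, 7] → max 12
[12, 7, 9] → max 12
[7, 9, 5] → max 9
[9, 5, 7] → max 9
[5, 7, -6] → max 7
[7, -6, -7] → max 7
[-6, -7, -4] → max -4
Lowest of these is -4.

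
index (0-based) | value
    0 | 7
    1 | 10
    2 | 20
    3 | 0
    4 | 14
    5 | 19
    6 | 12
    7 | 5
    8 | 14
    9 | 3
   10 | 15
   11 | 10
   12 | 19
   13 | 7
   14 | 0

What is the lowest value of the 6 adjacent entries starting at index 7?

3

Elements at indices 7..12: 5, 14, 3, 15, 10, 19
min(5, 14, 3, 15, 10, 19) = 3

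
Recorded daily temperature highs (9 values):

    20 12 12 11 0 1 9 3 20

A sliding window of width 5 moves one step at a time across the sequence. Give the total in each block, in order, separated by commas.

Sliding a size-5 window across the 9 values:
20 12 12 11 0 → sum 55
12 12 11 0 1 → sum 36
12 11 0 1 9 → sum 33
11 0 1 9 3 → sum 24
0 1 9 3 20 → sum 33

55, 36, 33, 24, 33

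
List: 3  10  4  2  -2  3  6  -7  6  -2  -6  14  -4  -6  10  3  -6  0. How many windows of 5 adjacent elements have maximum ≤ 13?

(3, 10, 4, 2, -2) → max 10  ≤ 13 ✓
(10, 4, 2, -2, 3) → max 10  ≤ 13 ✓
(4, 2, -2, 3, 6) → max 6  ≤ 13 ✓
(2, -2, 3, 6, -7) → max 6  ≤ 13 ✓
(-2, 3, 6, -7, 6) → max 6  ≤ 13 ✓
(3, 6, -7, 6, -2) → max 6  ≤ 13 ✓
(6, -7, 6, -2, -6) → max 6  ≤ 13 ✓
(-7, 6, -2, -6, 14) → max 14
(6, -2, -6, 14, -4) → max 14
(-2, -6, 14, -4, -6) → max 14
(-6, 14, -4, -6, 10) → max 14
(14, -4, -6, 10, 3) → max 14
(-4, -6, 10, 3, -6) → max 10  ≤ 13 ✓
(-6, 10, 3, -6, 0) → max 10  ≤ 13 ✓
9 windows satisfy the condition.

9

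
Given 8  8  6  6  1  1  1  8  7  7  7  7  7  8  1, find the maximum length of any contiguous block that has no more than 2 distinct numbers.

7

add 8: window [8] (1 distinct), len 1
add 8: window [8, 8] (1 distinct), len 2
add 6: window [8, 8, 6] (2 distinct), len 3
add 6: window [8, 8, 6, 6] (2 distinct), len 4
add 1: window [6, 6, 1] (2 distinct), len 3
add 1: window [6, 6, 1, 1] (2 distinct), len 4
add 1: window [6, 6, 1, 1, 1] (2 distinct), len 5
add 8: window [1, 1, 1, 8] (2 distinct), len 4
add 7: window [8, 7] (2 distinct), len 2
add 7: window [8, 7, 7] (2 distinct), len 3
add 7: window [8, 7, 7, 7] (2 distinct), len 4
add 7: window [8, 7, 7, 7, 7] (2 distinct), len 5
add 7: window [8, 7, 7, 7, 7, 7] (2 distinct), len 6
add 8: window [8, 7, 7, 7, 7, 7, 8] (2 distinct), len 7
add 1: window [8, 1] (2 distinct), len 2
Longest length with ≤2 distinct: 7.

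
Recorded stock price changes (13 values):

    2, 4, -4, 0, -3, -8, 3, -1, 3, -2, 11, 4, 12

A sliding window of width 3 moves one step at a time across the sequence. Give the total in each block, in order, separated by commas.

Sliding a size-3 window across the 13 values:
(2, 4, -4) → sum 2
(4, -4, 0) → sum 0
(-4, 0, -3) → sum -7
(0, -3, -8) → sum -11
(-3, -8, 3) → sum -8
(-8, 3, -1) → sum -6
(3, -1, 3) → sum 5
(-1, 3, -2) → sum 0
(3, -2, 11) → sum 12
(-2, 11, 4) → sum 13
(11, 4, 12) → sum 27

2, 0, -7, -11, -8, -6, 5, 0, 12, 13, 27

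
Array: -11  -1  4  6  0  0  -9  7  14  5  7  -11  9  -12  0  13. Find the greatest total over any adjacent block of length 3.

26

(-11, -1, 4) → sum -8
(-1, 4, 6) → sum 9
(4, 6, 0) → sum 10
(6, 0, 0) → sum 6
(0, 0, -9) → sum -9
(0, -9, 7) → sum -2
(-9, 7, 14) → sum 12
(7, 14, 5) → sum 26
(14, 5, 7) → sum 26
(5, 7, -11) → sum 1
(7, -11, 9) → sum 5
(-11, 9, -12) → sum -14
(9, -12, 0) → sum -3
(-12, 0, 13) → sum 1
Greatest of these is 26.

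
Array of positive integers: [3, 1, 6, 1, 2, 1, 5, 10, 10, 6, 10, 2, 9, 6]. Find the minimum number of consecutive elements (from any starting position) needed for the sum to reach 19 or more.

2

add 3: running sum 3 < 19
add 1: running sum 4 < 19
add 6: running sum 10 < 19
add 1: running sum 11 < 19
add 2: running sum 13 < 19
add 1: running sum 14 < 19
add 5: shortest ending here [3, 1, 6, 1, 2, 1, 5] sum 19, len 7
add 10: shortest ending here [1, 2, 1, 5, 10] sum 19, len 5
add 10: shortest ending here [10, 10] sum 20, len 2
add 6: shortest ending here [10, 10, 6] sum 26, len 3
add 10: shortest ending here [10, 6, 10] sum 26, len 3
add 2: shortest ending here [10, 6, 10, 2] sum 28, len 4
add 9: shortest ending here [10, 2, 9] sum 21, len 3
add 6: shortest ending here [10, 2, 9, 6] sum 27, len 4
Shortest qualifying length: 2.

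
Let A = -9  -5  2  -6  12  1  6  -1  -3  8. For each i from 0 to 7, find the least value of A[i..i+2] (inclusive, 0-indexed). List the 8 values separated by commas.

-9, -6, -6, -6, 1, -1, -3, -3

-9 -5 2 → min -9
-5 2 -6 → min -6
2 -6 12 → min -6
-6 12 1 → min -6
12 1 6 → min 1
1 6 -1 → min -1
6 -1 -3 → min -3
-1 -3 8 → min -3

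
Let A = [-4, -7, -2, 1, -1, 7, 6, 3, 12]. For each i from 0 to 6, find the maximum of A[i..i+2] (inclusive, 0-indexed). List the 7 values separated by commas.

[-4, -7, -2] → max -2
[-7, -2, 1] → max 1
[-2, 1, -1] → max 1
[1, -1, 7] → max 7
[-1, 7, 6] → max 7
[7, 6, 3] → max 7
[6, 3, 12] → max 12

-2, 1, 1, 7, 7, 7, 12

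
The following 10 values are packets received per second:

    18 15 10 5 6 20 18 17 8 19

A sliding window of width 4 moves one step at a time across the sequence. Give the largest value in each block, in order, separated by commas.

Sliding a size-4 window across the 10 values:
18 15 10 5 → max 18
15 10 5 6 → max 15
10 5 6 20 → max 20
5 6 20 18 → max 20
6 20 18 17 → max 20
20 18 17 8 → max 20
18 17 8 19 → max 19

18, 15, 20, 20, 20, 20, 19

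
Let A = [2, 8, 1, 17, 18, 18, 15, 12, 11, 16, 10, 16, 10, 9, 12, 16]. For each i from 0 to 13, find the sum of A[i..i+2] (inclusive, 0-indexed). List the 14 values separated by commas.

Sliding a size-3 window across the 16 values:
(2, 8, 1) → sum 11
(8, 1, 17) → sum 26
(1, 17, 18) → sum 36
(17, 18, 18) → sum 53
(18, 18, 15) → sum 51
(18, 15, 12) → sum 45
(15, 12, 11) → sum 38
(12, 11, 16) → sum 39
(11, 16, 10) → sum 37
(16, 10, 16) → sum 42
(10, 16, 10) → sum 36
(16, 10, 9) → sum 35
(10, 9, 12) → sum 31
(9, 12, 16) → sum 37

11, 26, 36, 53, 51, 45, 38, 39, 37, 42, 36, 35, 31, 37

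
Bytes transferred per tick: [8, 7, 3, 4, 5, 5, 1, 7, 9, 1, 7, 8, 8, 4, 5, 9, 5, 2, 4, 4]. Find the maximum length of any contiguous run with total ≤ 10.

3

Extend to the right; shrink from the left whenever the sum exceeds 10:
add 8: [8] sum 8, len 1
add 7: [7] sum 7, len 1
add 3: [7, 3] sum 10, len 2
add 4: [3, 4] sum 7, len 2
add 5: [4, 5] sum 9, len 2
add 5: [5, 5] sum 10, len 2
add 1: [5, 1] sum 6, len 2
add 7: [1, 7] sum 8, len 2
add 9: [9] sum 9, len 1
add 1: [9, 1] sum 10, len 2
add 7: [1, 7] sum 8, len 2
add 8: [8] sum 8, len 1
add 8: [8] sum 8, len 1
add 4: [4] sum 4, len 1
add 5: [4, 5] sum 9, len 2
add 9: [9] sum 9, len 1
add 5: [5] sum 5, len 1
add 2: [5, 2] sum 7, len 2
add 4: [2, 4] sum 6, len 2
add 4: [2, 4, 4] sum 10, len 3
Longest length seen: 3.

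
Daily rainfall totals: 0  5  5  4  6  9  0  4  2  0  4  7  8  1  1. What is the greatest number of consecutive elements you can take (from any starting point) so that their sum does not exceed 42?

→ 0: sum 0, len 1
→ 5: sum 5, len 2
→ 5: sum 10, len 3
→ 4: sum 14, len 4
→ 6: sum 20, len 5
→ 9: sum 29, len 6
→ 0: sum 29, len 7
→ 4: sum 33, len 8
→ 2: sum 35, len 9
→ 0: sum 35, len 10
→ 4: sum 39, len 11
→ 7 (dropped 0, 5): sum 41, len 10
→ 8 (dropped 5, 4): sum 40, len 9
→ 1: sum 41, len 10
→ 1: sum 42, len 11
Longest length seen: 11.

11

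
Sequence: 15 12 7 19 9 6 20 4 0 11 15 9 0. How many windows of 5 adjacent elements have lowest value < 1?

5

[15, 12, 7, 19, 9] → min 7
[12, 7, 19, 9, 6] → min 6
[7, 19, 9, 6, 20] → min 6
[19, 9, 6, 20, 4] → min 4
[9, 6, 20, 4, 0] → min 0  < 1 ✓
[6, 20, 4, 0, 11] → min 0  < 1 ✓
[20, 4, 0, 11, 15] → min 0  < 1 ✓
[4, 0, 11, 15, 9] → min 0  < 1 ✓
[0, 11, 15, 9, 0] → min 0  < 1 ✓
5 windows satisfy the condition.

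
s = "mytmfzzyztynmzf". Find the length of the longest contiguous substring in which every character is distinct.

6

[m] len 1
[m, y] len 2
[m, y, t] len 3
[y, t, m] len 3
[y, t, m, f] len 4
[y, t, m, f, z] len 5
[z] len 1
[z, y] len 2
[y, z] len 2
[y, z, t] len 3
[z, t, y] len 3
[z, t, y, n] len 4
[z, t, y, n, m] len 5
[t, y, n, m, z] len 5
[t, y, n, m, z, f] len 6
Longest all-distinct length: 6.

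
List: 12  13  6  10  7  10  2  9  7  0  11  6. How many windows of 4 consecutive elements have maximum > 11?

2

[12, 13, 6, 10] → max 13  > 11 ✓
[13, 6, 10, 7] → max 13  > 11 ✓
[6, 10, 7, 10] → max 10
[10, 7, 10, 2] → max 10
[7, 10, 2, 9] → max 10
[10, 2, 9, 7] → max 10
[2, 9, 7, 0] → max 9
[9, 7, 0, 11] → max 11
[7, 0, 11, 6] → max 11
2 windows satisfy the condition.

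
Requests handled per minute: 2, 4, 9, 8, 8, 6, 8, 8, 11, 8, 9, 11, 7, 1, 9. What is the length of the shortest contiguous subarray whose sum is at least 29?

add 2: running sum 2 < 29
add 4: running sum 6 < 29
add 9: running sum 15 < 29
add 8: running sum 23 < 29
add 8: shortest ending here [4, 9, 8, 8] sum 29, len 4
add 6: shortest ending here [9, 8, 8, 6] sum 31, len 4
add 8: shortest ending here [8, 8, 6, 8] sum 30, len 4
add 8: shortest ending here [8, 6, 8, 8] sum 30, len 4
add 11: shortest ending here [6, 8, 8, 11] sum 33, len 4
add 8: shortest ending here [8, 8, 11, 8] sum 35, len 4
add 9: shortest ending here [8, 11, 8, 9] sum 36, len 4
add 11: shortest ending here [11, 8, 9, 11] sum 39, len 4
add 7: shortest ending here [8, 9, 11, 7] sum 35, len 4
add 1: shortest ending here [8, 9, 11, 7, 1] sum 36, len 5
add 9: shortest ending here [9, 11, 7, 1, 9] sum 37, len 5
Shortest qualifying length: 4.

4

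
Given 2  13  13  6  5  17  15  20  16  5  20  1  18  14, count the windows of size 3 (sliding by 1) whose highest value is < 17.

(2, 13, 13) → max 13  < 17 ✓
(13, 13, 6) → max 13  < 17 ✓
(13, 6, 5) → max 13  < 17 ✓
(6, 5, 17) → max 17
(5, 17, 15) → max 17
(17, 15, 20) → max 20
(15, 20, 16) → max 20
(20, 16, 5) → max 20
(16, 5, 20) → max 20
(5, 20, 1) → max 20
(20, 1, 18) → max 20
(1, 18, 14) → max 18
3 windows satisfy the condition.

3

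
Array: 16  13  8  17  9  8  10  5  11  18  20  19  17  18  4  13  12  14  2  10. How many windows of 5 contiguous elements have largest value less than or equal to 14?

3

[16, 13, 8, 17, 9] → max 17
[13, 8, 17, 9, 8] → max 17
[8, 17, 9, 8, 10] → max 17
[17, 9, 8, 10, 5] → max 17
[9, 8, 10, 5, 11] → max 11  ≤ 14 ✓
[8, 10, 5, 11, 18] → max 18
[10, 5, 11, 18, 20] → max 20
[5, 11, 18, 20, 19] → max 20
[11, 18, 20, 19, 17] → max 20
[18, 20, 19, 17, 18] → max 20
[20, 19, 17, 18, 4] → max 20
[19, 17, 18, 4, 13] → max 19
[17, 18, 4, 13, 12] → max 18
[18, 4, 13, 12, 14] → max 18
[4, 13, 12, 14, 2] → max 14  ≤ 14 ✓
[13, 12, 14, 2, 10] → max 14  ≤ 14 ✓
3 windows satisfy the condition.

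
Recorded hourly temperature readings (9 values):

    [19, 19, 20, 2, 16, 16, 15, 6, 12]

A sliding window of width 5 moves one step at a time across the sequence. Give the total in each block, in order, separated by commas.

Sliding a size-5 window across the 9 values:
[19, 19, 20, 2, 16] → sum 76
[19, 20, 2, 16, 16] → sum 73
[20, 2, 16, 16, 15] → sum 69
[2, 16, 16, 15, 6] → sum 55
[16, 16, 15, 6, 12] → sum 65

76, 73, 69, 55, 65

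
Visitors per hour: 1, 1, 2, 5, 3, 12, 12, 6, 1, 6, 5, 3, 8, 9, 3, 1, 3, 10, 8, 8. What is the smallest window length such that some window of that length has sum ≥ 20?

add 1: running sum 1 < 20
add 1: running sum 2 < 20
add 2: running sum 4 < 20
add 5: running sum 9 < 20
add 3: running sum 12 < 20
add 12: shortest ending here [5, 3, 12] sum 20, len 3
add 12: shortest ending here [12, 12] sum 24, len 2
add 6: shortest ending here [12, 12, 6] sum 30, len 3
add 1: shortest ending here [12, 12, 6, 1] sum 31, len 4
add 6: shortest ending here [12, 6, 1, 6] sum 25, len 4
add 5: shortest ending here [12, 6, 1, 6, 5] sum 30, len 5
add 3: shortest ending here [6, 1, 6, 5, 3] sum 21, len 5
add 8: shortest ending here [6, 5, 3, 8] sum 22, len 4
add 9: shortest ending here [3, 8, 9] sum 20, len 3
add 3: shortest ending here [8, 9, 3] sum 20, len 3
add 1: shortest ending here [8, 9, 3, 1] sum 21, len 4
add 3: shortest ending here [8, 9, 3, 1, 3] sum 24, len 5
add 10: shortest ending here [9, 3, 1, 3, 10] sum 26, len 5
add 8: shortest ending here [3, 10, 8] sum 21, len 3
add 8: shortest ending here [10, 8, 8] sum 26, len 3
Shortest qualifying length: 2.

2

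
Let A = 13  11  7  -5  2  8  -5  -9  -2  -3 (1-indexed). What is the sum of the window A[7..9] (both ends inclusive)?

Elements at indices 7..9: -5, -9, -2
sum(-5, -9, -2) = -16

-16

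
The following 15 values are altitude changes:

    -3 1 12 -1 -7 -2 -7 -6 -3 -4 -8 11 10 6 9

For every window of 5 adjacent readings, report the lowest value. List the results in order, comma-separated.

-7, -7, -7, -7, -7, -7, -8, -8, -8, -8, -8

[-3, 1, 12, -1, -7] → min -7
[1, 12, -1, -7, -2] → min -7
[12, -1, -7, -2, -7] → min -7
[-1, -7, -2, -7, -6] → min -7
[-7, -2, -7, -6, -3] → min -7
[-2, -7, -6, -3, -4] → min -7
[-7, -6, -3, -4, -8] → min -8
[-6, -3, -4, -8, 11] → min -8
[-3, -4, -8, 11, 10] → min -8
[-4, -8, 11, 10, 6] → min -8
[-8, 11, 10, 6, 9] → min -8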